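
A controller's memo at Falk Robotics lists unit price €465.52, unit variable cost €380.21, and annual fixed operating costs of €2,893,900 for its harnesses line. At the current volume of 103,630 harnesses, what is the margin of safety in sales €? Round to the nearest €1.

€32,450,391

Unit CM = price − variable cost = €465.52 − €380.21 = €85.31. Break-even units = €2,893,900 ÷ €85.31 = 33,922.17; break-even revenue = 33,922.17 × €465.52 = €15,791,446.82.
Actual sales revenue = 103,630 × €465.52 = €48,241,837.60.
Margin of safety = €48,241,837.60 − €15,791,446.82 = €32,450,391.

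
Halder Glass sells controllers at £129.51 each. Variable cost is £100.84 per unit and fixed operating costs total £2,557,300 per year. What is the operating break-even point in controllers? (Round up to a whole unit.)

Unit CM = price − variable cost = £129.51 − £100.84 = £28.67.
Break-even volume = fixed costs ÷ CM per unit = £2,557,300 ÷ £28.67 = 89,197.77, so 89,198 controllers.

89,198 controllers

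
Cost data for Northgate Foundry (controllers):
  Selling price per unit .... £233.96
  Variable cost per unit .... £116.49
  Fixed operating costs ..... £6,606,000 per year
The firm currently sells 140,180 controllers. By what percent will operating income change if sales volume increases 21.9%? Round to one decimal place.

Total contribution margin = 140,180 × £117.47 = £16,466,944.60.
Subtracting fixed costs: EBIT = £16,466,944.60 − £6,606,000 = £9,860,944.60.
Degree of operating leverage = £16,466,944.60 / £9,860,944.60 = 1.6699.
Operating income changes by 1.6699 × +21.9% = +36.6%.

+36.6%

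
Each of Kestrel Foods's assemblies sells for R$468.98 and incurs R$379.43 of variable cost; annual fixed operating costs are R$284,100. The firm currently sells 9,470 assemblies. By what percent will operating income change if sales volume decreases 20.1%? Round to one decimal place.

Contribution at this volume is 9,470 × R$89.55 = R$848,038.50.
Subtracting fixed costs: EBIT = R$848,038.50 − R$284,100 = R$563,938.50.
Degree of operating leverage = R$848,038.50 / R$563,938.50 = 1.5038.
%ΔEBIT = DOL × %ΔSales = 1.5038 × -20.1% = -30.2%.

-30.2%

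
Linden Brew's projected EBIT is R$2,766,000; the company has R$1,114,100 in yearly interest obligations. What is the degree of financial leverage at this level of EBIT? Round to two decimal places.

1.67

Annual interest charges come to R$1,114,100.00.
Degree of financial leverage = EBIT / (EBIT − interest) = R$2,766,000 / R$1,651,900.00 = 1.6744.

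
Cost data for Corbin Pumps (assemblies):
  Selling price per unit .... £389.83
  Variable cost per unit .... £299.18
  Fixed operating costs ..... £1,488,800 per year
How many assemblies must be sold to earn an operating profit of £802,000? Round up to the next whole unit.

Unit CM = price − variable cost = £389.83 − £299.18 = £90.65.
Units = (FC + target) / CM = (£1,488,800 + £802,000) / £90.65 = 25,270.82, so 25,271 assemblies.

25,271 assemblies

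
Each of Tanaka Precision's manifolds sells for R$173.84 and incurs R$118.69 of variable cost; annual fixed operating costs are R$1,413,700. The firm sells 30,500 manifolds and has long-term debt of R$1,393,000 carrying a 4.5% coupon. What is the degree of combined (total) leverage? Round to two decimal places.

8.18

At 30,500 units, contribution = 30,500 × R$55.15 = R$1,682,075.00.
Subtracting fixed costs: EBIT = R$1,682,075.00 − R$1,413,700 = R$268,375.00. Interest = R$62,685.00, so EBIT − I = R$205,690.00.
DCL = contribution ÷ (EBIT − I) = R$1,682,075.00 ÷ R$205,690.00 = 8.1777.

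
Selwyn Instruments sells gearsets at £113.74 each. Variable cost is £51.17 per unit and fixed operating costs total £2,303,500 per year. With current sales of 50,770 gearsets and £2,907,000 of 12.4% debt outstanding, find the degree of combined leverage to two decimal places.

Total contribution margin = 50,770 × £62.57 = £3,176,678.90.
EBIT = £3,176,678.90 − £2,303,500 = £873,178.90. Interest = £360,468.00, so EBIT − I = £512,710.90.
DCL = contribution ÷ (EBIT − I) = £3,176,678.90 ÷ £512,710.90 = 6.1958.

6.20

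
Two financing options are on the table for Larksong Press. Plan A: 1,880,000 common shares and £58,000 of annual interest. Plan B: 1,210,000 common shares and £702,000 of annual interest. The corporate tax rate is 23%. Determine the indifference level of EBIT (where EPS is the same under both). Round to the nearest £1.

£1,865,045

Set EPS_A = EPS_B: (EBIT − £58,000)(1 − 0.23) ÷ 1,880,000 = (EBIT − £702,000)(1 − 0.23) ÷ 1,210,000.
Cancelling (1 − t) and cross-multiplying: 1,210,000·(EBIT − 58,000) = 1,880,000·(EBIT − 702,000).
Solving, EBIT = (702,000·1,880,000 − 58,000·1,210,000) / (1,880,000 − 1,210,000) = 1,249,580,000,000 / 670,000 = 1,865,044.78.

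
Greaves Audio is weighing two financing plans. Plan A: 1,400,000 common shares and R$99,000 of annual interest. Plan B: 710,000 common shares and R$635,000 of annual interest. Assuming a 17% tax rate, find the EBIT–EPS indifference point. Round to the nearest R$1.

At indifference, (EBIT − 99,000)(1 − t)/1,400,000 = (EBIT − 635,000)(1 − t)/710,000.
Cancelling (1 − t) and cross-multiplying: 710,000·(EBIT − 99,000) = 1,400,000·(EBIT − 635,000).
EBIT × (1,400,000 − 710,000) = 635,000 × 1,400,000 − 99,000 × 710,000 = 818,710,000,000, so EBIT = 818,710,000,000 ÷ 690,000 = 1,186,536.23.

R$1,186,536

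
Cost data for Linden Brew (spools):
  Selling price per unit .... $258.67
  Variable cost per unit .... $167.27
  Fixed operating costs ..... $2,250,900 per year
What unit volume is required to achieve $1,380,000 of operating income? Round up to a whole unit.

39,726 spools

Unit CM = price − variable cost = $258.67 − $167.27 = $91.40.
Units = (FC + target) / CM = ($2,250,900 + $1,380,000) / $91.40 = 39,725.38, so 39,726 spools.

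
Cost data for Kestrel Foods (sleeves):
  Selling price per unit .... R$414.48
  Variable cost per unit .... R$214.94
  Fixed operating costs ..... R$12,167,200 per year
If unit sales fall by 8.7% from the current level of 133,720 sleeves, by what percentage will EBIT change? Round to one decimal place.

-16.0%

Contribution at this volume is 133,720 × R$199.54 = R$26,682,488.80.
EBIT = R$26,682,488.80 − R$12,167,200 = R$14,515,288.80.
DOL = contribution ÷ EBIT = R$26,682,488.80 ÷ R$14,515,288.80 = 1.8382.
Operating income changes by 1.8382 × -8.7% = -16.0%.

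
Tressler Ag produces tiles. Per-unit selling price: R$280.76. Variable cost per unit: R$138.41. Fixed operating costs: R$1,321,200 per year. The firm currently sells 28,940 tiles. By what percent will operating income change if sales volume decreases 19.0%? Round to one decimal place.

-28.0%

Total contribution margin = 28,940 × R$142.35 = R$4,119,609.00.
EBIT = R$4,119,609.00 − R$1,321,200 = R$2,798,409.00.
DOL = contribution ÷ EBIT = R$4,119,609.00 ÷ R$2,798,409.00 = 1.4721.
So EBIT moves 1.4721 × (-19.0%) = -28.0%.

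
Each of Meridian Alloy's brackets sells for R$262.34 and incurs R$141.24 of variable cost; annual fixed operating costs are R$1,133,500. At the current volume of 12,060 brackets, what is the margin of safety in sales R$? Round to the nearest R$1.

Contribution margin per unit = R$262.34 − R$141.24 = R$121.10. Break-even units = R$1,133,500 ÷ R$121.10 = 9,360.03; break-even revenue = 9,360.03 × R$262.34 = R$2,455,511.07.
Current sales = 12,060 × R$262.34 = R$3,163,820.40.
Margin of safety = R$3,163,820.40 − R$2,455,511.07 = R$708,309.

R$708,309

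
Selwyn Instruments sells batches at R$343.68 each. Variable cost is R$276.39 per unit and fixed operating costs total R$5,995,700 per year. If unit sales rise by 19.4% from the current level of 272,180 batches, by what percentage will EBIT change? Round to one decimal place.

Contribution at this volume is 272,180 × R$67.29 = R$18,314,992.20.
Subtracting fixed costs: EBIT = R$18,314,992.20 − R$5,995,700 = R$12,319,292.20.
DOL = contribution ÷ EBIT = R$18,314,992.20 ÷ R$12,319,292.20 = 1.4867.
%ΔEBIT = DOL × %ΔSales = 1.4867 × +19.4% = +28.8%.

+28.8%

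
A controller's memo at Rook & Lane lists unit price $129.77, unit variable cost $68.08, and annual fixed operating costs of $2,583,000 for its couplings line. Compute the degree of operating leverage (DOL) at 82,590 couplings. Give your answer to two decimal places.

At 82,590 units, contribution = 82,590 × $61.69 = $5,094,977.10.
EBIT = $5,094,977.10 − $2,583,000 = $2,511,977.10.
DOL = contribution ÷ EBIT = $5,094,977.10 ÷ $2,511,977.10 = 2.0283.

2.03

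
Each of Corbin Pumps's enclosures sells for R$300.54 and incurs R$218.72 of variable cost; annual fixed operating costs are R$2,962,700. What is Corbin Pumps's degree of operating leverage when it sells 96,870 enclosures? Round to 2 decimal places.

1.60

At 96,870 units, contribution = 96,870 × R$81.82 = R$7,925,903.40.
Subtracting fixed costs: EBIT = R$7,925,903.40 − R$2,962,700 = R$4,963,203.40.
So DOL = total CM / EBIT = R$7,925,903.40 / R$4,963,203.40 = 1.5969.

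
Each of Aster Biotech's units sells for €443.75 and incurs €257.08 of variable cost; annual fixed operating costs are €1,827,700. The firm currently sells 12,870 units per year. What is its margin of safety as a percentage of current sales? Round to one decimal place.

Unit CM = price − variable cost = €443.75 − €257.08 = €186.67. Break-even units = €1,827,700 ÷ €186.67 = 9,791.08; break-even revenue = 9,791.08 × €443.75 = €4,344,789.60.
Actual sales revenue = 12,870 × €443.75 = €5,711,062.50.
Margin of safety = (€5,711,062.50 − €4,344,789.60) ÷ €5,711,062.50 = 23.9%.

23.9%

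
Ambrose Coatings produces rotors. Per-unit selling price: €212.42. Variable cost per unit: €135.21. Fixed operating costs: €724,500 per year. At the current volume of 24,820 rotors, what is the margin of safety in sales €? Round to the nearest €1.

€3,279,021

Each unit contributes €212.42 − €135.21 = €77.21. Break-even units = €724,500 ÷ €77.21 = 9,383.50; break-even revenue = 9,383.50 × €212.42 = €1,993,242.97.
Current sales = 24,820 × €212.42 = €5,272,264.40.
Margin of safety = €5,272,264.40 − €1,993,242.97 = €3,279,021.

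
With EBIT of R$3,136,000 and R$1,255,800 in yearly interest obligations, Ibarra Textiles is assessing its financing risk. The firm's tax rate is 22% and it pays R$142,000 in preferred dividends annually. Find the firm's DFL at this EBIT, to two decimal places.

Interest = R$1,255,800.00.
Preferred dividends grossed up pre-tax: R$142,000 / (1 − 0.22) = R$182,051.28.
DFL = EBIT ÷ [EBIT − I − D_p/(1−t)] = R$3,136,000 ÷ [R$3,136,000 − R$1,255,800.00 − R$182,051.28] = R$3,136,000 ÷ R$1,698,148.72 = 1.8467.

1.85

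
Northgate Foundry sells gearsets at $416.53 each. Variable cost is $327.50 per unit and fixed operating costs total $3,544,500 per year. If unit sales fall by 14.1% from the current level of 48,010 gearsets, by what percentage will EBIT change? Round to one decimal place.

At 48,010 units, contribution = 48,010 × $89.03 = $4,274,330.30.
Operating income = contribution − fixed costs = $4,274,330.30 − $3,544,500 = $729,830.30.
So DOL = total CM / EBIT = $4,274,330.30 / $729,830.30 = 5.8566.
Operating income changes by 5.8566 × -14.1% = -82.6%.

-82.6%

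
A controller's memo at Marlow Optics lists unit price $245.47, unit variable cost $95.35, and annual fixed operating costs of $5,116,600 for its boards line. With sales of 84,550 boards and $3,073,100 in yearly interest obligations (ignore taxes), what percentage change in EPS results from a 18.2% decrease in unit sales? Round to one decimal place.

Total contribution margin = 84,550 × $150.12 = $12,692,646.00.
EBIT = $12,692,646.00 − $5,116,600 = $7,576,046.00.
Interest = $3,073,100.00, so EBIT − I = $4,502,946.00.
DCL = total CM / (EBIT − I) = $12,692,646.00 / $4,502,946.00 = 2.8187.
%ΔEPS = DCL × %ΔSales = 2.8187 × -18.2% = -51.3%.

-51.3%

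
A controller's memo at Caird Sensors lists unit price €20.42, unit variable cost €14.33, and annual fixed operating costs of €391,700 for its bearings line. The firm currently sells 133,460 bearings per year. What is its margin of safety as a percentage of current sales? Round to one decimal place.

Each unit contributes €20.42 − €14.33 = €6.09. Break-even units = €391,700 ÷ €6.09 = 64,318.56; break-even revenue = 64,318.56 × €20.42 = €1,313,384.89.
Actual sales revenue = 133,460 × €20.42 = €2,725,253.20.
Margin of safety = (€2,725,253.20 − €1,313,384.89) ÷ €2,725,253.20 = 51.8%.

51.8%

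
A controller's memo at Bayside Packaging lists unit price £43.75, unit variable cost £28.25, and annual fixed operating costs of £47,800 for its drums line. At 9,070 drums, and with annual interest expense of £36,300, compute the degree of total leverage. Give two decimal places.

2.49

Contribution at this volume is 9,070 × £15.50 = £140,585.00.
Subtracting fixed costs: EBIT = £140,585.00 − £47,800 = £92,785.00. Interest = £36,300.00, so EBIT − I = £56,485.00.
Degree of total leverage = total CM / (EBIT − interest) = £140,585.00 / £56,485.00 = 2.4889.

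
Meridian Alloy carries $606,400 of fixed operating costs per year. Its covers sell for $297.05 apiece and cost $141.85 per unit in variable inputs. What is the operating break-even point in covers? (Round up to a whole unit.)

3,908 covers

Contribution margin per unit = $297.05 − $141.85 = $155.20.
Break-even volume = fixed costs ÷ CM per unit = $606,400 ÷ $155.20 = 3,907.22, so 3,908 covers.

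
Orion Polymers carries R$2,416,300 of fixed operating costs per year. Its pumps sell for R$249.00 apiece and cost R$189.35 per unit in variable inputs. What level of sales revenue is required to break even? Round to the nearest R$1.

Contribution margin per unit = R$249.00 − R$189.35 = R$59.65, a CM ratio of R$59.65 ÷ R$249.00 = 0.2396.
Break-even revenue = fixed costs × price ÷ CM = R$2,416,300 × R$249.00 ÷ R$59.65 = R$10,086,483.

R$10,086,483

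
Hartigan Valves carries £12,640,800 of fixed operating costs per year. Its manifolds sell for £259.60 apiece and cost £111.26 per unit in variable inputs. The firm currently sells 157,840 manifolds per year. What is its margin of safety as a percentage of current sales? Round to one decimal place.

46.0%

Contribution margin per unit = £259.60 − £111.26 = £148.34. Break-even units = £12,640,800 ÷ £148.34 = 85,215.05; break-even revenue = 85,215.05 × £259.60 = £22,121,826.08.
Actual sales revenue = 157,840 × £259.60 = £40,975,264.00.
Margin of safety = (£40,975,264.00 − £22,121,826.08) ÷ £40,975,264.00 = 46.0%.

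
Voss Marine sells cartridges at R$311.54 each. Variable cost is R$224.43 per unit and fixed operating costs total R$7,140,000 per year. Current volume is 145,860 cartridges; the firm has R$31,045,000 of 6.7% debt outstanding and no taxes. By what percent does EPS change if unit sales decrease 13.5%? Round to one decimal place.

Contribution at this volume is 145,860 × R$87.11 = R$12,705,864.60.
EBIT = R$12,705,864.60 − R$7,140,000 = R$5,565,864.60.
Interest = R$2,080,015.00, so EBIT − I = R$3,485,849.60.
Degree of combined leverage = contribution ÷ (EBIT − I) = R$12,705,864.60 ÷ R$3,485,849.60 = 3.6450.
%ΔEPS = DCL × %ΔSales = 3.6450 × -13.5% = -49.2%.

-49.2%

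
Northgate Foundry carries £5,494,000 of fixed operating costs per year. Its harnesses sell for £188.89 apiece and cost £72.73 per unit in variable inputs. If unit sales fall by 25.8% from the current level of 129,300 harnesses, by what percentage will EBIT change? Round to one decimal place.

-40.7%

At 129,300 units, contribution = 129,300 × £116.16 = £15,019,488.00.
Subtracting fixed costs: EBIT = £15,019,488.00 − £5,494,000 = £9,525,488.00.
Degree of operating leverage = £15,019,488.00 / £9,525,488.00 = 1.5768.
Operating income changes by 1.5768 × -25.8% = -40.7%.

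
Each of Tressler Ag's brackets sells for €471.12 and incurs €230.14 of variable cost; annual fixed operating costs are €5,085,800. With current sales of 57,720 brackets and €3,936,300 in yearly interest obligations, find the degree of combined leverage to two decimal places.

Contribution at this volume is 57,720 × €240.98 = €13,909,365.60.
Subtracting fixed costs: EBIT = €13,909,365.60 − €5,085,800 = €8,823,565.60. Interest = €3,936,300.00.
DOL = €13,909,365.60 ÷ €8,823,565.60 = 1.5764; DFL = €8,823,565.60 ÷ €4,887,265.60 = 1.8054.
Combined leverage = 1.5764 × 1.8054 = 2.8460.

2.85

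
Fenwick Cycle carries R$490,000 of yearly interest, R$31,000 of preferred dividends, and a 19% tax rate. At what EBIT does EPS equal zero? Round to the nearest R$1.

Grossing the preferred dividend up to pre-tax terms: R$31,000 / (1 − 0.19) = R$38,271.60.
Financial break-even EBIT = interest + D_p ÷ (1 − t) = R$490,000 + R$38,271.60 = R$528,271.60.

R$528,272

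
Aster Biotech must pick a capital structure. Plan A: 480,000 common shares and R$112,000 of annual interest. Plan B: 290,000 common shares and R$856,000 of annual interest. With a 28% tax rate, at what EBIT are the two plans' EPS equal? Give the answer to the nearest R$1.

At indifference, (EBIT − 112,000)(1 − t)/480,000 = (EBIT − 856,000)(1 − t)/290,000.
The (1 − t) factor cancels: (EBIT − 112,000) × 290,000 = (EBIT − 856,000) × 480,000.
EBIT × (480,000 − 290,000) = 856,000 × 480,000 − 112,000 × 290,000 = 378,400,000,000, so EBIT = 378,400,000,000 ÷ 190,000 = 1,991,578.95.

R$1,991,579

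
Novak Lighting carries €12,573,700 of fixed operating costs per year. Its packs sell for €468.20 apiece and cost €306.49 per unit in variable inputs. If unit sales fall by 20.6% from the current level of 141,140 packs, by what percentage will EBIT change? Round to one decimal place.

Contribution at this volume is 141,140 × €161.71 = €22,823,749.40.
EBIT = €22,823,749.40 − €12,573,700 = €10,250,049.40.
Degree of operating leverage = €22,823,749.40 / €10,250,049.40 = 2.2267.
So EBIT moves 2.2267 × (-20.6%) = -45.9%.

-45.9%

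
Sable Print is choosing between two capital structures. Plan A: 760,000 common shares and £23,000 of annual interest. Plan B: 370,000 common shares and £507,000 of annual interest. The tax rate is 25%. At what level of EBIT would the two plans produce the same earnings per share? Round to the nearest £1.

£966,179

Set EPS_A = EPS_B: (EBIT − £23,000)(1 − 0.25) ÷ 760,000 = (EBIT − £507,000)(1 − 0.25) ÷ 370,000.
The (1 − t) factor cancels: (EBIT − 23,000) × 370,000 = (EBIT − 507,000) × 760,000.
EBIT × (760,000 − 370,000) = 507,000 × 760,000 − 23,000 × 370,000 = 376,810,000,000, so EBIT = 376,810,000,000 ÷ 390,000 = 966,179.49.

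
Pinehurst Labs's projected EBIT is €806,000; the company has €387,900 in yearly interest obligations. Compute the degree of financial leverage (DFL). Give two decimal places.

Interest = €387,900.00.
DFL = EBIT ÷ (EBIT − I) = €806,000 ÷ (€806,000 − €387,900.00) = €806,000 ÷ €418,100.00 = 1.9278.

1.93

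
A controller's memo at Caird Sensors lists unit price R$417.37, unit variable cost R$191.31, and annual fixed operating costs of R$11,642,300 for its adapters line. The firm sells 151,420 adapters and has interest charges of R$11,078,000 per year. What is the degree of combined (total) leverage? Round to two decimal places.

2.97

Total contribution margin = 151,420 × R$226.06 = R$34,230,005.20.
Subtracting fixed costs: EBIT = R$34,230,005.20 − R$11,642,300 = R$22,587,705.20. Interest = R$11,078,000.00, so EBIT − I = R$11,509,705.20.
Degree of total leverage = total CM / (EBIT − interest) = R$34,230,005.20 / R$11,509,705.20 = 2.9740.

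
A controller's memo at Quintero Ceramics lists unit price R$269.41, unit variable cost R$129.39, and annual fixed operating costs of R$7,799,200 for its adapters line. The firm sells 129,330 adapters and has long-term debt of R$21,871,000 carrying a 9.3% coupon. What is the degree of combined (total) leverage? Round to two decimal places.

Total contribution margin = 129,330 × R$140.02 = R$18,108,786.60.
Operating income = contribution − fixed costs = R$18,108,786.60 − R$7,799,200 = R$10,309,586.60. Interest = R$2,034,003.00.
DOL = R$18,108,786.60 ÷ R$10,309,586.60 = 1.7565; DFL = R$10,309,586.60 ÷ R$8,275,583.60 = 1.2458.
DCL = DOL × DFL = 1.7565 × 1.2458 = 2.1882.

2.19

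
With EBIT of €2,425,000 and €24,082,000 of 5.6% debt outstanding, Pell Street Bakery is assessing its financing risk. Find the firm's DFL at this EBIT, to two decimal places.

Interest = €1,348,592.00.
DFL = EBIT ÷ (EBIT − I) = €2,425,000 ÷ (€2,425,000 − €1,348,592.00) = €2,425,000 ÷ €1,076,408.00 = 2.2529.

2.25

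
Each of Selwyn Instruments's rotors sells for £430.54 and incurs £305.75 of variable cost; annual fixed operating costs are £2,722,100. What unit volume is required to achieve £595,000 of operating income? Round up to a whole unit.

26,582 rotors

Unit CM = price − variable cost = £430.54 − £305.75 = £124.79.
Need Q such that Q × £124.79 − £2,722,100 = £595,000, i.e. Q = £3,317,100 / £124.79 = 26,581.46 → 26,582.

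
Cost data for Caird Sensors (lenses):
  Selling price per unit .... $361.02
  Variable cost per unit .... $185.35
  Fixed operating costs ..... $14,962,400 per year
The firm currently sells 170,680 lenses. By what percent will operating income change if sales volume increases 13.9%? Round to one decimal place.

+27.7%

At 170,680 units, contribution = 170,680 × $175.67 = $29,983,355.60.
Operating income = contribution − fixed costs = $29,983,355.60 − $14,962,400 = $15,020,955.60.
Degree of operating leverage = $29,983,355.60 / $15,020,955.60 = 1.9961.
%ΔEBIT = DOL × %ΔSales = 1.9961 × +13.9% = +27.7%.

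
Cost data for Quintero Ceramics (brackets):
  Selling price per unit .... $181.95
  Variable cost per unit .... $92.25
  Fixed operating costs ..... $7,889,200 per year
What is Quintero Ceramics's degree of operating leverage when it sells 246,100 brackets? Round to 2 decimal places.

1.56

Total contribution margin = 246,100 × $89.70 = $22,075,170.00.
EBIT = $22,075,170.00 − $7,889,200 = $14,185,970.00.
So DOL = total CM / EBIT = $22,075,170.00 / $14,185,970.00 = 1.5561.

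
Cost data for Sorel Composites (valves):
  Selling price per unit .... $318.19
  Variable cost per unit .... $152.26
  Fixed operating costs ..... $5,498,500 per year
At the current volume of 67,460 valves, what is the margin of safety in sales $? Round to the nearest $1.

$10,921,087

Unit CM = price − variable cost = $318.19 − $152.26 = $165.93. Break-even units = $5,498,500 ÷ $165.93 = 33,137.47; break-even revenue = 33,137.47 × $318.19 = $10,544,010.82.
Actual sales revenue = 67,460 × $318.19 = $21,465,097.40.
Margin of safety = $21,465,097.40 − $10,544,010.82 = $10,921,087.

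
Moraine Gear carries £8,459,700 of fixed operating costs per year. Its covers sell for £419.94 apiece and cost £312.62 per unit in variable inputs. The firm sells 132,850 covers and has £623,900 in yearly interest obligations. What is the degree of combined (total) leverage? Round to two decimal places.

Contribution at this volume is 132,850 × £107.32 = £14,257,462.00.
EBIT = £14,257,462.00 − £8,459,700 = £5,797,762.00. Interest = £623,900.00, so EBIT − I = £5,173,862.00.
Degree of total leverage = total CM / (EBIT − interest) = £14,257,462.00 / £5,173,862.00 = 2.7557.

2.76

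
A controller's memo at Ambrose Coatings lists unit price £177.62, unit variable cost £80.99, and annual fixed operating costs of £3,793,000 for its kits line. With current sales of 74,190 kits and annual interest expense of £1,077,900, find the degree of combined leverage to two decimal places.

Total contribution margin = 74,190 × £96.63 = £7,168,979.70.
Subtracting fixed costs: EBIT = £7,168,979.70 − £3,793,000 = £3,375,979.70. Interest = £1,077,900.00, so EBIT − I = £2,298,079.70.
DCL = contribution ÷ (EBIT − I) = £7,168,979.70 ÷ £2,298,079.70 = 3.1196.

3.12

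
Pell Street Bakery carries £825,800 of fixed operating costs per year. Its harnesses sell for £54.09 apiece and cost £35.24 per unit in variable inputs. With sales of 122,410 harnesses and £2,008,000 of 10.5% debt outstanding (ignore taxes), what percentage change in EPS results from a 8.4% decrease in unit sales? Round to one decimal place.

Contribution at this volume is 122,410 × £18.85 = £2,307,428.50.
Subtracting fixed costs: EBIT = £2,307,428.50 − £825,800 = £1,481,628.50.
After interest of £210,840.00, pre-tax earnings = £1,270,788.50.
DCL = total CM / (EBIT − I) = £2,307,428.50 / £1,270,788.50 = 1.8157.
%ΔEPS = DCL × %ΔSales = 1.8157 × -8.4% = -15.3%.

-15.3%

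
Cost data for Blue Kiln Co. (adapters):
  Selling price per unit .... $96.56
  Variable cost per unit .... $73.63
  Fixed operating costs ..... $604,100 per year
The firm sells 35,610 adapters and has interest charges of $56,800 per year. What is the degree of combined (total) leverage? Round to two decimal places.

Total contribution margin = 35,610 × $22.93 = $816,537.30.
EBIT = $816,537.30 − $604,100 = $212,437.30. Interest = $56,800.00.
DOL = $816,537.30 ÷ $212,437.30 = 3.8437; DFL = $212,437.30 ÷ $155,637.30 = 1.3650.
Combined leverage = 3.8437 × 1.3650 = 5.2467.

5.25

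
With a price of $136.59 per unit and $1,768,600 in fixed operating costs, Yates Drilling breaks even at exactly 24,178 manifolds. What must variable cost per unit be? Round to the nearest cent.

$63.44

Contribution per unit must be FC / Q = $1,768,600 / 24,178 = $73.1491.
Hence VC = price − CM = $136.59 − $73.1491 = $63.44.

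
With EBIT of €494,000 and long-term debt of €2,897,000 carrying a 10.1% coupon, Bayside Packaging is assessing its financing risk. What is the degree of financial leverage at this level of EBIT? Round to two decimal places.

Interest = €292,597.00.
Degree of financial leverage = EBIT / (EBIT − interest) = €494,000 / €201,403.00 = 2.4528.

2.45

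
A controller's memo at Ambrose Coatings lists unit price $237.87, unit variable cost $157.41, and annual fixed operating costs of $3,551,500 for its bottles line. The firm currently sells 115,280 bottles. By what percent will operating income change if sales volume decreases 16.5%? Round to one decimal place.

-26.7%

Contribution at this volume is 115,280 × $80.46 = $9,275,428.80.
EBIT = $9,275,428.80 − $3,551,500 = $5,723,928.80.
DOL = contribution ÷ EBIT = $9,275,428.80 ÷ $5,723,928.80 = 1.6205.
%ΔEBIT = DOL × %ΔSales = 1.6205 × -16.5% = -26.7%.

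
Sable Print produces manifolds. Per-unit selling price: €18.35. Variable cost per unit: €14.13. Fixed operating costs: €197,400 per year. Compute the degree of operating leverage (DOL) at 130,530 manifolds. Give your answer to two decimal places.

At 130,530 units, contribution = 130,530 × €4.22 = €550,836.60.
Subtracting fixed costs: EBIT = €550,836.60 − €197,400 = €353,436.60.
DOL = contribution ÷ EBIT = €550,836.60 ÷ €353,436.60 = 1.5585.

1.56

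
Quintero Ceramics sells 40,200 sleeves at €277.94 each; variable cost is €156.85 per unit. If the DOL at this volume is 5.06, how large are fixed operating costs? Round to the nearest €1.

Contribution at this volume is 40,200 × €121.09 = €4,867,818.00.
DOL = contribution / EBIT, so EBIT = €4,867,818.00 / 5.06 = €962,019.37.
Fixed costs = CM − EBIT = €4,867,818.00 − €962,019.37 = €3,905,799.

€3,905,799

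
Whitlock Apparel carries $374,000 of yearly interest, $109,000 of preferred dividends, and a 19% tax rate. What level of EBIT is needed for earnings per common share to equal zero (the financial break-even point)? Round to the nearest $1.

$508,568

Grossing the preferred dividend up to pre-tax terms: $109,000 / (1 − 0.19) = $134,567.90.
EPS = 0 when EBIT covers interest plus the pre-tax preferred burden: $374,000 + $134,567.90 = $508,567.90.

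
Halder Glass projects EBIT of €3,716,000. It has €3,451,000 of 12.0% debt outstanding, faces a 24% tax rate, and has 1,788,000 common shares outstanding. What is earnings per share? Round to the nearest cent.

€1.40

Pre-tax income = €3,716,000 − €414,120.00 = €3,301,880.00.
Net income = €3,301,880.00 × (1 − 0.24) = €2,509,428.80.
Per share: €2,509,428.80 / 1,788,000 shares = €1.40.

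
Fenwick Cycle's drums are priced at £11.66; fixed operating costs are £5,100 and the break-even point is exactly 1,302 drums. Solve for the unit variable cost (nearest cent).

£7.74

Contribution per unit must be FC / Q = £5,100 / 1,302 = £3.9171.
Variable cost per unit = £11.66 − £3.9171 = £7.74.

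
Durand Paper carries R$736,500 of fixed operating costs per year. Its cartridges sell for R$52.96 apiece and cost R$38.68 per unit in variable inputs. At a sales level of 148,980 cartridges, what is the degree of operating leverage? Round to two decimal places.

At 148,980 units, contribution = 148,980 × R$14.28 = R$2,127,434.40.
Subtracting fixed costs: EBIT = R$2,127,434.40 − R$736,500 = R$1,390,934.40.
DOL = contribution ÷ EBIT = R$2,127,434.40 ÷ R$1,390,934.40 = 1.5295.

1.53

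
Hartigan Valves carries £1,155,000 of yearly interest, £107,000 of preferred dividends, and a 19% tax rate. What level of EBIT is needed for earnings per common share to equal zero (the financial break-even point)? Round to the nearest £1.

Preferred dividends are paid after tax, so their pre-tax equivalent is £107,000 ÷ (1 − 0.19) = £132,098.77.
EPS = 0 when EBIT covers interest plus the pre-tax preferred burden: £1,155,000 + £132,098.77 = £1,287,098.77.

£1,287,099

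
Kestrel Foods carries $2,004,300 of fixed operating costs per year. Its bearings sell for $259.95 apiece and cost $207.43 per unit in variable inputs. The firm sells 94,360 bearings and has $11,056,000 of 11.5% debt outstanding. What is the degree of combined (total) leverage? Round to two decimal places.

2.95

At 94,360 units, contribution = 94,360 × $52.52 = $4,955,787.20.
EBIT = $4,955,787.20 − $2,004,300 = $2,951,487.20. Interest = $1,271,440.00.
DOL = $4,955,787.20 ÷ $2,951,487.20 = 1.6791; DFL = $2,951,487.20 ÷ $1,680,047.20 = 1.7568.
DCL = DOL × DFL = 1.6791 × 1.7568 = 2.9498.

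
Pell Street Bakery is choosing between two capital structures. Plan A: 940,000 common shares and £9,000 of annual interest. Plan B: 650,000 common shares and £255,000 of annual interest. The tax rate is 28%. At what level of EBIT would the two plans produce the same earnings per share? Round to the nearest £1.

At indifference, (EBIT − 9,000)(1 − t)/940,000 = (EBIT − 255,000)(1 − t)/650,000.
The (1 − t) factor cancels: (EBIT − 9,000) × 650,000 = (EBIT − 255,000) × 940,000.
Solving, EBIT = (255,000·940,000 − 9,000·650,000) / (940,000 − 650,000) = 233,850,000,000 / 290,000 = 806,379.31.

£806,379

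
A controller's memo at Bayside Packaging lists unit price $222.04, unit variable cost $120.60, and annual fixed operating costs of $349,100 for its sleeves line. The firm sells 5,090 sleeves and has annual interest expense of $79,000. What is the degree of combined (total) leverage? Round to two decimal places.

5.85

Contribution at this volume is 5,090 × $101.44 = $516,329.60.
Subtracting fixed costs: EBIT = $516,329.60 − $349,100 = $167,229.60. Interest = $79,000.00.
DOL = $516,329.60 ÷ $167,229.60 = 3.0875; DFL = $167,229.60 ÷ $88,229.60 = 1.8954.
Combined leverage = 3.0875 × 1.8954 = 5.8520.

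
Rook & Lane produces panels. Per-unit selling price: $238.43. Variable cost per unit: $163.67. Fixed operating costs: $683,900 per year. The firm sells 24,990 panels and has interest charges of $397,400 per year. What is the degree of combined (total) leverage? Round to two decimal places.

Total contribution margin = 24,990 × $74.76 = $1,868,252.40.
EBIT = $1,868,252.40 − $683,900 = $1,184,352.40. Interest = $397,400.00, so EBIT − I = $786,952.40.
DCL = contribution ÷ (EBIT − I) = $1,868,252.40 ÷ $786,952.40 = 2.3740.

2.37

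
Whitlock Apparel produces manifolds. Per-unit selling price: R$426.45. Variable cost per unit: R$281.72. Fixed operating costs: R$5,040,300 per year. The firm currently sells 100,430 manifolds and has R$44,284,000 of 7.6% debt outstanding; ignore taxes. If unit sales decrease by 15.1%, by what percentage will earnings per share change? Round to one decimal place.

-35.8%

Contribution at this volume is 100,430 × R$144.73 = R$14,535,233.90.
Operating income = contribution − fixed costs = R$14,535,233.90 − R$5,040,300 = R$9,494,933.90.
Interest = R$3,365,584.00, so EBIT − I = R$6,129,349.90.
DCL = total CM / (EBIT − I) = R$14,535,233.90 / R$6,129,349.90 = 2.3714.
%ΔEPS = DCL × %ΔSales = 2.3714 × -15.1% = -35.8%.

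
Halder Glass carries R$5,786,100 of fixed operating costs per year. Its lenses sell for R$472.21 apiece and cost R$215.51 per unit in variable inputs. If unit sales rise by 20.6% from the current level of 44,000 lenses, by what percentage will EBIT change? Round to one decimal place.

Total contribution margin = 44,000 × R$256.70 = R$11,294,800.00.
EBIT = R$11,294,800.00 − R$5,786,100 = R$5,508,700.00.
Degree of operating leverage = R$11,294,800.00 / R$5,508,700.00 = 2.0504.
Operating income changes by 2.0504 × +20.6% = +42.2%.

+42.2%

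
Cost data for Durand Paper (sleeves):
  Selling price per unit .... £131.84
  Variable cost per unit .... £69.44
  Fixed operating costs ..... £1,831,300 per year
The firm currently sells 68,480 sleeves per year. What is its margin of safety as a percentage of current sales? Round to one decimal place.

57.1%

Each unit contributes £131.84 − £69.44 = £62.40. Break-even units = £1,831,300 ÷ £62.40 = 29,347.76; break-even revenue = 29,347.76 × £131.84 = £3,869,208.21.
Current sales = 68,480 × £131.84 = £9,028,403.20.
Margin of safety = (£9,028,403.20 − £3,869,208.21) ÷ £9,028,403.20 = 57.1%.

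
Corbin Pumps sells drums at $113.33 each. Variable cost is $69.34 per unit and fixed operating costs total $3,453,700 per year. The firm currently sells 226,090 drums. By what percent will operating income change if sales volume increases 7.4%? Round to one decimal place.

+11.3%

At 226,090 units, contribution = 226,090 × $43.99 = $9,945,699.10.
EBIT = $9,945,699.10 − $3,453,700 = $6,491,999.10.
So DOL = total CM / EBIT = $9,945,699.10 / $6,491,999.10 = 1.5320.
So EBIT moves 1.5320 × (+7.4%) = +11.3%.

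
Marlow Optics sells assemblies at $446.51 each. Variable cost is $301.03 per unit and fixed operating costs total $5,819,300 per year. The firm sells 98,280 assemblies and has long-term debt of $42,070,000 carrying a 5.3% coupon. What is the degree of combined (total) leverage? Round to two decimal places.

At 98,280 units, contribution = 98,280 × $145.48 = $14,297,774.40.
EBIT = $14,297,774.40 − $5,819,300 = $8,478,474.40. Interest = $2,229,710.00.
DOL = $14,297,774.40 ÷ $8,478,474.40 = 1.6864; DFL = $8,478,474.40 ÷ $6,248,764.40 = 1.3568.
DCL = DOL × DFL = 1.6864 × 1.3568 = 2.2881.

2.29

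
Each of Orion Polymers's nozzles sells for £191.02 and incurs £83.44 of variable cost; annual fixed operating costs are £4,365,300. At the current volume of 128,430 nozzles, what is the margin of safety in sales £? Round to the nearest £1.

£16,781,633

Each unit contributes £191.02 − £83.44 = £107.58. Break-even units = £4,365,300 ÷ £107.58 = 40,577.24; break-even revenue = 40,577.24 × £191.02 = £7,751,065.31.
Current sales = 128,430 × £191.02 = £24,532,698.60.
Margin of safety = £24,532,698.60 − £7,751,065.31 = £16,781,633.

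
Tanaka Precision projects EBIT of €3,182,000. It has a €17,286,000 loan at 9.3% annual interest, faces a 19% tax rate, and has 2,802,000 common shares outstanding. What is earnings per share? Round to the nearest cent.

Pre-tax income = €3,182,000 − €1,607,598.00 = €1,574,402.00.
Net income = €1,574,402.00 × (1 − 0.19) = €1,275,265.62.
EPS = €1,275,265.62 ÷ 2,802,000 = €0.46.

€0.46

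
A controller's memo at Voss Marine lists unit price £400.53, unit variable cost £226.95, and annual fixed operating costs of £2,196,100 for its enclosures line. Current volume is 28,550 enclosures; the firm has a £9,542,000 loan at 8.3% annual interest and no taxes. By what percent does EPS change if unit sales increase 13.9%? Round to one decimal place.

Contribution at this volume is 28,550 × £173.58 = £4,955,709.00.
EBIT = £4,955,709.00 − £2,196,100 = £2,759,609.00.
Interest = £791,986.00, so EBIT − I = £1,967,623.00.
Degree of combined leverage = contribution ÷ (EBIT − I) = £4,955,709.00 ÷ £1,967,623.00 = 2.5186.
EPS therefore changes by 2.5186 × (+13.9%) = +35.0%.

+35.0%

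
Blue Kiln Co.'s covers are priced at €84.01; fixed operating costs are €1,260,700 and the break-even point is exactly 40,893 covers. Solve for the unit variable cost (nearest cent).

€53.18

At break-even, FC = Q × (P − VC), so P − VC = €1,260,700 ÷ 40,893 = €30.8292.
Hence VC = price − CM = €84.01 − €30.8292 = €53.18.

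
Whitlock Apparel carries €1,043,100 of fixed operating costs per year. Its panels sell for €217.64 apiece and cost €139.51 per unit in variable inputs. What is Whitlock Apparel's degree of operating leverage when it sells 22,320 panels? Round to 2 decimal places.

2.49

At 22,320 units, contribution = 22,320 × €78.13 = €1,743,861.60.
Operating income = contribution − fixed costs = €1,743,861.60 − €1,043,100 = €700,761.60.
So DOL = total CM / EBIT = €1,743,861.60 / €700,761.60 = 2.4885.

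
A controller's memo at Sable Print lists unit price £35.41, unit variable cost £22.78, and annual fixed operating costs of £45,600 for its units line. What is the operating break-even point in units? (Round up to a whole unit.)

3,611 units

Unit CM = price − variable cost = £35.41 − £22.78 = £12.63.
Break-even volume = fixed costs ÷ CM per unit = £45,600 ÷ £12.63 = 3,610.45, so 3,611 units.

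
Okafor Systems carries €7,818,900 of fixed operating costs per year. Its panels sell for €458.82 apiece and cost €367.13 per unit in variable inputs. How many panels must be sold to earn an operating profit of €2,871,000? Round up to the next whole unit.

116,588 panels

Unit CM = price − variable cost = €458.82 − €367.13 = €91.69.
Units = (FC + target) / CM = (€7,818,900 + €2,871,000) / €91.69 = 116,587.41, so 116,588 panels.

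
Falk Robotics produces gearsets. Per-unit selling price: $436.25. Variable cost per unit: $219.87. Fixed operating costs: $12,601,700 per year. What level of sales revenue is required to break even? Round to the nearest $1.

Contribution margin per unit = $436.25 − $219.87 = $216.38, a CM ratio of $216.38 ÷ $436.25 = 0.4960.
Break-even sales = FC ÷ CM ratio = $12,601,700 × $436.25 / $216.38 = $25,406,653.

$25,406,653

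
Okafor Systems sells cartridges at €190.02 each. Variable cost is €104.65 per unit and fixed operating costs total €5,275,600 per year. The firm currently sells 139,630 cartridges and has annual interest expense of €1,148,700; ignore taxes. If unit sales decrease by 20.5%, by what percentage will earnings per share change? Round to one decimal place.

-44.5%

Total contribution margin = 139,630 × €85.37 = €11,920,213.10.
Subtracting fixed costs: EBIT = €11,920,213.10 − €5,275,600 = €6,644,613.10.
After interest of €1,148,700.00, pre-tax earnings = €5,495,913.10.
Degree of combined leverage = contribution ÷ (EBIT − I) = €11,920,213.10 ÷ €5,495,913.10 = 2.1689.
%ΔEPS = DCL × %ΔSales = 2.1689 × -20.5% = -44.5%.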